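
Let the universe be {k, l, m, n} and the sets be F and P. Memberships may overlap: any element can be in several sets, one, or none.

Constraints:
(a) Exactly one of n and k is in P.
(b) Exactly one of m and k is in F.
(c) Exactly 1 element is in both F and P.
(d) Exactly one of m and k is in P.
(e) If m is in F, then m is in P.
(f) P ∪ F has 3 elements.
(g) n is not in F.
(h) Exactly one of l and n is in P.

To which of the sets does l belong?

l: F

From (g): n ∉ F.
Suppose l ∉ F: no assignment then satisfies all the clues, so l ∈ F.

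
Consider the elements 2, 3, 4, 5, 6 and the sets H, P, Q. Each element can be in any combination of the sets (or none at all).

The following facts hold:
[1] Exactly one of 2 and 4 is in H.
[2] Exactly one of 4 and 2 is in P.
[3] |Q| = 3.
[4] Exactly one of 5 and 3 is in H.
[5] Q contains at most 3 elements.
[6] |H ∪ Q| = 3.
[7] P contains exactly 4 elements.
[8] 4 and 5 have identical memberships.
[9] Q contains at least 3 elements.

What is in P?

P = {3, 4, 5, 6}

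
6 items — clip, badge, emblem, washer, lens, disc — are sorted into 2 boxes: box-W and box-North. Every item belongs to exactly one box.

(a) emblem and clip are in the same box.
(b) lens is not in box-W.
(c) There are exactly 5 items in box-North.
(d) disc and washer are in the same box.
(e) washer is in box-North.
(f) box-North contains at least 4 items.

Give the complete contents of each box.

From (b): lens ∉ box-W.
From (e): washer ∈ box-North.
(d): disc matches washer: disc ∉ box-W.
(d): disc matches washer: disc ∈ box-North.
Only one box left: lens ∈ box-North.
Suppose clip ∈ box-W: no assignment then satisfies all the clues, so clip ∉ box-W.

box-W = {badge}; box-North = {clip, disc, emblem, lens, washer}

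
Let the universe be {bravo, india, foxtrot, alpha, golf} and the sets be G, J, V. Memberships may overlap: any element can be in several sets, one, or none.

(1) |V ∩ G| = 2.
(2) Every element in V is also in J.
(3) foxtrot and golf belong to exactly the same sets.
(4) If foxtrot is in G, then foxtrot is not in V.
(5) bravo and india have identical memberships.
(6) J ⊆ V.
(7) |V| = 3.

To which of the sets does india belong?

india: G, J, V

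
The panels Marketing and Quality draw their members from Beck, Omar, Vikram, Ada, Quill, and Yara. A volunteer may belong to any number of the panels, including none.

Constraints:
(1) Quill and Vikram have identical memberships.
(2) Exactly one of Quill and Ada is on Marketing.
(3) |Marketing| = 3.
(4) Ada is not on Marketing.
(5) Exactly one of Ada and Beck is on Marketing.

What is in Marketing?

From (4): Ada ∉ Marketing.
(2) (exactly one): Quill ∈ Marketing.
(5) (exactly one): Beck ∈ Marketing.
(1): Vikram matches Quill: Vikram ∈ Marketing.
(3): Marketing already has 3, so the rest are out.

Marketing = {Beck, Quill, Vikram}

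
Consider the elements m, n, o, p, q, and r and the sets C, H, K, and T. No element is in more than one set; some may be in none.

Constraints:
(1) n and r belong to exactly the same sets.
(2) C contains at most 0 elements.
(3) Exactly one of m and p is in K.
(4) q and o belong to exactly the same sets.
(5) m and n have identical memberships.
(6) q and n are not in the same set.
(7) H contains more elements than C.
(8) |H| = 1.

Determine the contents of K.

K = {m, n, r}

(2): C already has 0, so the rest are out.
Suppose m ∉ K: no assignment then satisfies all the clues, so m ∈ K.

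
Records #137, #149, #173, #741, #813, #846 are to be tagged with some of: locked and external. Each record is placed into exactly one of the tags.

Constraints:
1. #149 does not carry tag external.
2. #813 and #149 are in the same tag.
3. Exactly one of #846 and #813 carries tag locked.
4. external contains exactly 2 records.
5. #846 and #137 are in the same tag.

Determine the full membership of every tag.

locked = {#149, #173, #741, #813}; external = {#137, #846}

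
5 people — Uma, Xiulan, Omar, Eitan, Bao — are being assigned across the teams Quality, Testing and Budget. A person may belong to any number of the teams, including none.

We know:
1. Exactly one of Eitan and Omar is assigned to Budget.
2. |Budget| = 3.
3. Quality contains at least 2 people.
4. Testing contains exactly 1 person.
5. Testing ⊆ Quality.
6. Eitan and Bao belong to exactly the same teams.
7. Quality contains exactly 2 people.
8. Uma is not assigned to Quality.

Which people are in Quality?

Quality = {Omar, Xiulan}

From (8): Uma ∉ Quality.
(5) contrapositive: Uma ∉ Testing.
Suppose Xiulan ∉ Quality: no assignment then satisfies all the clues, so Xiulan ∈ Quality.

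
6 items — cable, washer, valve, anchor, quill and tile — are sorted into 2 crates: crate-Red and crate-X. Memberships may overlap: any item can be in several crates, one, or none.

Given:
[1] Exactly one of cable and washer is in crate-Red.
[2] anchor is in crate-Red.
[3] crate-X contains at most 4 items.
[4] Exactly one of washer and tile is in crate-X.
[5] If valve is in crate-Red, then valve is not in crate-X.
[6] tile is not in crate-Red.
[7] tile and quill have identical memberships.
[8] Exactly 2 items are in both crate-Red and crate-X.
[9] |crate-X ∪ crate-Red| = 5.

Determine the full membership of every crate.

crate-Red = {anchor, cable, valve}; crate-X = {anchor, cable, quill, tile}

From (2): anchor ∈ crate-Red.
From (6): tile ∉ crate-Red.
(7): quill matches tile: quill ∉ crate-Red.
Suppose cable ∉ crate-Red: no assignment then satisfies all the clues, so cable ∈ crate-Red.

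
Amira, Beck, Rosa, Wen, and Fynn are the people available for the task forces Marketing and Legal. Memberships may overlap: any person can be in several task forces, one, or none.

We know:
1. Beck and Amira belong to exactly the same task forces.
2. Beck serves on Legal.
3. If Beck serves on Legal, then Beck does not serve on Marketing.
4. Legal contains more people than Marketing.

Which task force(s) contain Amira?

From (2): Beck ∈ Legal.
(1): Amira matches Beck: Amira ∈ Legal.
(3): Beck ∉ Marketing.
(1): Amira matches Beck: Amira ∉ Marketing.

Amira: Legal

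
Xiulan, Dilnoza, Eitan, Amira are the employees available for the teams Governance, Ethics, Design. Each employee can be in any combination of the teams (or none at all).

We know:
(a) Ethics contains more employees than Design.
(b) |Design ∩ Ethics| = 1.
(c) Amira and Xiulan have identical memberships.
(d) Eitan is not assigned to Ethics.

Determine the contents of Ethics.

From (d): Eitan ∉ Ethics.
Suppose Xiulan ∉ Ethics: no assignment then satisfies all the clues, so Xiulan ∈ Ethics.

Ethics = {Amira, Dilnoza, Xiulan}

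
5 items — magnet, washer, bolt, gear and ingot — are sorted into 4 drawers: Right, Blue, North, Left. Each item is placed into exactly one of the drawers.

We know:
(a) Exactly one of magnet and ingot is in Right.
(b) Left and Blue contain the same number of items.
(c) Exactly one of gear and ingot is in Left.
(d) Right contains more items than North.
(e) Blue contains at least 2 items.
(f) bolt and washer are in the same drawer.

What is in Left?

Left = {gear, magnet}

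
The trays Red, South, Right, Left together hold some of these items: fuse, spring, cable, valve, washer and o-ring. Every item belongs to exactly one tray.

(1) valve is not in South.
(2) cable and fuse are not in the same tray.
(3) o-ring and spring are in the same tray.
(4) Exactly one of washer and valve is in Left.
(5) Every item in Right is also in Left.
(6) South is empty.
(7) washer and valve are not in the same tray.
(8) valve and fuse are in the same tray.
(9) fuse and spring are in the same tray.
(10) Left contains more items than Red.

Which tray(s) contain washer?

From (1): valve ∉ South.
(6): South already has 0, so the rest are out.
Suppose washer ∉ Red: no assignment then satisfies all the clues, so washer ∈ Red.

washer: Red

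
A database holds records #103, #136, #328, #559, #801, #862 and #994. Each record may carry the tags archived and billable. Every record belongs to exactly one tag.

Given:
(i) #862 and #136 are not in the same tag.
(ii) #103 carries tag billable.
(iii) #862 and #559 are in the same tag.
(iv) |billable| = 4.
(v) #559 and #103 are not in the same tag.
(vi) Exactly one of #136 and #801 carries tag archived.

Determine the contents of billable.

billable = {#103, #136, #328, #994}

From (ii): #103 ∈ billable.
(v): #559 ∉ billable.
Only one tag left: #559 ∈ archived.
(iii): #862 matches #559: #862 ∈ archived.
(i): #136 ∉ archived.
(vi) (exactly one): #801 ∈ archived.
Only one tag left: #136 ∈ billable.
(iv): only 4 candidates remain for billable, so all are in.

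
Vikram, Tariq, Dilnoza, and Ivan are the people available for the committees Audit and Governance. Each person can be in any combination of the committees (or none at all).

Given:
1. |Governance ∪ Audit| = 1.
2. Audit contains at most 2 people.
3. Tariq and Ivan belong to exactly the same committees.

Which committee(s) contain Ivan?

Ivan: none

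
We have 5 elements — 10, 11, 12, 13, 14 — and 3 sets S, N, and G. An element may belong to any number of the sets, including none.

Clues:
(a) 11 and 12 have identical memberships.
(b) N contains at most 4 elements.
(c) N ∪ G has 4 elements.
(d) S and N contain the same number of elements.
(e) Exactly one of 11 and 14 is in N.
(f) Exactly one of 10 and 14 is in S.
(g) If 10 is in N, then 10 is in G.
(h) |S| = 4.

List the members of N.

N = {10, 11, 12, 13}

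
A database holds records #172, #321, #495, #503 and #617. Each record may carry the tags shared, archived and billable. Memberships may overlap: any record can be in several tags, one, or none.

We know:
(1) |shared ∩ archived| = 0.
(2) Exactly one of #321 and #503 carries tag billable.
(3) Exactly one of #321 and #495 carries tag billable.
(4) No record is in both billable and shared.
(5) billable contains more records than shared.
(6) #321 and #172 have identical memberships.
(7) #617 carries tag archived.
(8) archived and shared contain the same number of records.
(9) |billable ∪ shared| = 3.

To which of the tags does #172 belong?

#172: billable

From (7): #617 ∈ archived.
Suppose #172 ∈ shared: no assignment then satisfies all the clues, so #172 ∉ shared.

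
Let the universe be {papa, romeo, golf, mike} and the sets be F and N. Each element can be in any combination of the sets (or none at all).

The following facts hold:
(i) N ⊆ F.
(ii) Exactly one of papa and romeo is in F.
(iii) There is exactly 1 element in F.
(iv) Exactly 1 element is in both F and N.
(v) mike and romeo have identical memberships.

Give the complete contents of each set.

F = {papa}; N = {papa}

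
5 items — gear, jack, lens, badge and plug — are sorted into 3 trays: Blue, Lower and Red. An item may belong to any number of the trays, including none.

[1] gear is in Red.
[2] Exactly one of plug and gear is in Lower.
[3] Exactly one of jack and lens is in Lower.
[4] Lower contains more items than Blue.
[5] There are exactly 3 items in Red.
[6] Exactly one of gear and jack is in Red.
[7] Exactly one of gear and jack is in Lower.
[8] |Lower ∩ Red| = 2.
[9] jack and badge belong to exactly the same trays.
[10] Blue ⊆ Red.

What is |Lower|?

From (1): gear ∈ Red.
(6) (exactly one): jack ∉ Red.
(9): badge matches jack: badge ∉ Red.
(10) contrapositive: jack ∉ Blue.
(10) contrapositive: badge ∉ Blue.
(5): only 3 candidates remain for Red, so all are in.
Suppose gear ∉ Lower: no assignment then satisfies all the clues, so gear ∈ Lower.

2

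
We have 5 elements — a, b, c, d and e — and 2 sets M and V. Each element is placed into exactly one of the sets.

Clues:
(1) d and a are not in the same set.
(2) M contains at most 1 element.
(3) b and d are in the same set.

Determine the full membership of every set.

M = {a}; V = {b, c, d, e}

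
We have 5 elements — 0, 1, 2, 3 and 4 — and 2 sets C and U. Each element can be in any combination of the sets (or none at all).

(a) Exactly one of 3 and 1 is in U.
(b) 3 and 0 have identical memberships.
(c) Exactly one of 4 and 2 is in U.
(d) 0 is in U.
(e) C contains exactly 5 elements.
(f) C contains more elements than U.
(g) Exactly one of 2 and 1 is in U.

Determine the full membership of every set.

C = {0, 1, 2, 3, 4}; U = {0, 2, 3}

From (d): 0 ∈ U.
(b): 3 matches 0: 3 ∈ U.
(e): only 5 candidates remain for C, so all are in.
(a) (exactly one): 1 ∉ U.
(g) (exactly one): 2 ∈ U.
(c) (exactly one): 4 ∉ U.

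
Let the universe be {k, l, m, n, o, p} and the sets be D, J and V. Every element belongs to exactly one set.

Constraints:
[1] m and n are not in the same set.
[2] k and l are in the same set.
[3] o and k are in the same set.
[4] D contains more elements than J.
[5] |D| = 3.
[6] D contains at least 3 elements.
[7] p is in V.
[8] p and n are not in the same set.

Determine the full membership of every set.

D = {k, l, o}; J = {n}; V = {m, p}

From (7): p ∈ V.
(8): n ∉ V.
Suppose k ∉ D: no assignment then satisfies all the clues, so k ∈ D.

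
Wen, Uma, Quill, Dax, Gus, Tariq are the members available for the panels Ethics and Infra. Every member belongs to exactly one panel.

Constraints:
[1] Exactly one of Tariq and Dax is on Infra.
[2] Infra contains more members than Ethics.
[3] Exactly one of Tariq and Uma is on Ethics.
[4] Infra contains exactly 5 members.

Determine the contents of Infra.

Infra = {Dax, Gus, Quill, Uma, Wen}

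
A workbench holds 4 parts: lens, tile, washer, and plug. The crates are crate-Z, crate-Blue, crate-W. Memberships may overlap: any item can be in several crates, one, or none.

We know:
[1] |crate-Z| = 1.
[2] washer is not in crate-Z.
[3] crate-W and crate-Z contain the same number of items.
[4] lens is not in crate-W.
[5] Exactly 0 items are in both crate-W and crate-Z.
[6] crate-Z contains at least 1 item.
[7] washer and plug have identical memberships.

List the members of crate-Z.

crate-Z = {lens}

From (2): washer ∉ crate-Z.
From (4): lens ∉ crate-W.
(7): plug matches washer: plug ∉ crate-Z.
Suppose lens ∉ crate-Z: no assignment then satisfies all the clues, so lens ∈ crate-Z.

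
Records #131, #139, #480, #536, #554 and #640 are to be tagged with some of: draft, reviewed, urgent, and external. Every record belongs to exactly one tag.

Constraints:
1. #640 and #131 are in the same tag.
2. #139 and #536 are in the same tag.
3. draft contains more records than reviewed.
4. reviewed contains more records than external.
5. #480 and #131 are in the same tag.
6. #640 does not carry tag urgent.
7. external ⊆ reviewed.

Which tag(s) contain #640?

#640: draft

From (6): #640 ∉ urgent.
(1): #131 matches #640: #131 ∉ urgent.
(5): #480 matches #131: #480 ∉ urgent.
Suppose #640 ∉ draft: no assignment then satisfies all the clues, so #640 ∈ draft.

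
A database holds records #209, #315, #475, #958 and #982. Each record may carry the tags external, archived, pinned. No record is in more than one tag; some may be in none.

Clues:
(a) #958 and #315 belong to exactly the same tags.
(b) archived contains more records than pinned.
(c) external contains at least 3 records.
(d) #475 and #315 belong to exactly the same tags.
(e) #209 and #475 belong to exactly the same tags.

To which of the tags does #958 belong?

#958: external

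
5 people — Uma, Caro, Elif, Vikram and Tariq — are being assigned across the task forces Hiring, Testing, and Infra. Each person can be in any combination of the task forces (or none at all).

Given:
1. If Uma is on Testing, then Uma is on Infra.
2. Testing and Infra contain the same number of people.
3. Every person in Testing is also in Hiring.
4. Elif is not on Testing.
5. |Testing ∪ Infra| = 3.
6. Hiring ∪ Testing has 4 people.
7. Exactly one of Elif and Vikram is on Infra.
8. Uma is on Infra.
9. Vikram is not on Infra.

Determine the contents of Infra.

Infra = {Elif, Uma}

From (4): Elif ∉ Testing.
From (8): Uma ∈ Infra.
From (9): Vikram ∉ Infra.
(7) (exactly one): Elif ∈ Infra.
Suppose Caro ∈ Infra: no assignment then satisfies all the clues, so Caro ∉ Infra.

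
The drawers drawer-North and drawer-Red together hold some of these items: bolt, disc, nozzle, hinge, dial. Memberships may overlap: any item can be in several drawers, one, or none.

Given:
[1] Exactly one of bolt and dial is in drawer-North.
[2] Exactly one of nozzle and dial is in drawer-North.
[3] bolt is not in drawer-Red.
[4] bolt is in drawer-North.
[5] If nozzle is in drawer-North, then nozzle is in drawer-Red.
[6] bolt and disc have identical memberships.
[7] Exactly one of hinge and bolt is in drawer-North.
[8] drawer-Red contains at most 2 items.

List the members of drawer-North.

From (3): bolt ∉ drawer-Red.
From (4): bolt ∈ drawer-North.
(1) (exactly one): dial ∉ drawer-North.
(2) (exactly one): nozzle ∈ drawer-North.
(5): nozzle ∈ drawer-Red.
(6): disc matches bolt: disc ∈ drawer-North.
(6): disc matches bolt: disc ∉ drawer-Red.
(7) (exactly one): hinge ∉ drawer-North.

drawer-North = {bolt, disc, nozzle}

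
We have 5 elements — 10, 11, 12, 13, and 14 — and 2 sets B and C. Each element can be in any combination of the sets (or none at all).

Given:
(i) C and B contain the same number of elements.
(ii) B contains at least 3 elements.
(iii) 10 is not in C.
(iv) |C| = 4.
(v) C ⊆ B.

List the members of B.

B = {11, 12, 13, 14}

From (iii): 10 ∉ C.
(iv): only 4 candidates remain for C, so all are in.
(v) with 11 ∈ C: 11 ∈ B.
(v) with 12 ∈ C: 12 ∈ B.
(v) with 13 ∈ C: 13 ∈ B.
(v) with 14 ∈ C: 14 ∈ B.
Suppose 10 ∈ B: no assignment then satisfies all the clues, so 10 ∉ B.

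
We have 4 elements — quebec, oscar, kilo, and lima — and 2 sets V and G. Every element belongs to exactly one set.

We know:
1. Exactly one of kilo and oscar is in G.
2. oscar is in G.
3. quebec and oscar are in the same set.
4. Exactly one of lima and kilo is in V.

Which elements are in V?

V = {kilo}

From (2): oscar ∈ G.
(1) (exactly one): kilo ∉ G.
(3): quebec matches oscar: quebec ∉ V.
(3): quebec matches oscar: quebec ∈ G.
Only one set left: kilo ∈ V.
(4) (exactly one): lima ∉ V.
Only one set left: lima ∈ G.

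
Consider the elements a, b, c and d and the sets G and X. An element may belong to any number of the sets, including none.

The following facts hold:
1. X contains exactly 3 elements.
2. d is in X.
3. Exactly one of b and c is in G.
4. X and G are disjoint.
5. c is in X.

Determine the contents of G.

G = {b}

From (2): d ∈ X.
From (5): c ∈ X.
(4) (disjoint): c ∉ G.
(4) (disjoint): d ∉ G.
(3) (exactly one): b ∈ G.
(4) (disjoint): b ∉ X.
(1): only 3 candidates remain for X, so all are in.
(4) (disjoint): a ∉ G.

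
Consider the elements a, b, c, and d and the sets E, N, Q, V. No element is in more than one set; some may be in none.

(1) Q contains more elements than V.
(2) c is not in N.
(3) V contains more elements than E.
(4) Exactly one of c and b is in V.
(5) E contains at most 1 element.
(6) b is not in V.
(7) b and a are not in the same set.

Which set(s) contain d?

d: Q

From (2): c ∉ N.
From (6): b ∉ V.
(4) (exactly one): c ∈ V.
Suppose d ∈ E: no assignment then satisfies all the clues, so d ∉ E.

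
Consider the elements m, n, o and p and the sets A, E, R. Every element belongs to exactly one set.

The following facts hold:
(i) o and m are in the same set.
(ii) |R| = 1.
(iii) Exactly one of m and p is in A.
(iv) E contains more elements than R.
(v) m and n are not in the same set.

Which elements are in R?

R = {n}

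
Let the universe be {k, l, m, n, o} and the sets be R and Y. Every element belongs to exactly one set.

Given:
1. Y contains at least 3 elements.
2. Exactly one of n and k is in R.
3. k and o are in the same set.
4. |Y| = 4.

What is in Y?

Y = {k, l, m, o}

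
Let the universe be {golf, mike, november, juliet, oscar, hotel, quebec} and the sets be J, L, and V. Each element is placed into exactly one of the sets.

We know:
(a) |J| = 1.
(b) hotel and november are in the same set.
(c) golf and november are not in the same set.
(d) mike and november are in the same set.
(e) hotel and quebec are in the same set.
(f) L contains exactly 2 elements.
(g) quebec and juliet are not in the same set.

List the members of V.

V = {hotel, mike, november, quebec}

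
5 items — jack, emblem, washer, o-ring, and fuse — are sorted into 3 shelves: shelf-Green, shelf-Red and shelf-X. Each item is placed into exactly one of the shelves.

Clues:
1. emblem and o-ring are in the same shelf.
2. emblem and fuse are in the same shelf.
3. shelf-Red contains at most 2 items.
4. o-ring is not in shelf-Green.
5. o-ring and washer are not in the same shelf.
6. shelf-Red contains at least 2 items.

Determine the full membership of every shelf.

shelf-Green = {}; shelf-Red = {jack, washer}; shelf-X = {emblem, fuse, o-ring}

From (4): o-ring ∉ shelf-Green.
(1): emblem matches o-ring: emblem ∉ shelf-Green.
(2): fuse matches emblem: fuse ∉ shelf-Green.
Suppose jack ∈ shelf-Green: no assignment then satisfies all the clues, so jack ∉ shelf-Green.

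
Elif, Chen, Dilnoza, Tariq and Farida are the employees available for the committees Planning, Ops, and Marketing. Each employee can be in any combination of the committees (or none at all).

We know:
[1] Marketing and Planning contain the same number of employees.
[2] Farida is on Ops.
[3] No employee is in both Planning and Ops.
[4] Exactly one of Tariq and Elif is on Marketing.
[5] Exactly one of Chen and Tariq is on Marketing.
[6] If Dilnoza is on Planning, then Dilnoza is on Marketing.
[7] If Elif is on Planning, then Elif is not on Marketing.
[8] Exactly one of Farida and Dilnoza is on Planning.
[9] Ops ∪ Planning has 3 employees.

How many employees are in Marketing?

2

From (2): Farida ∈ Ops.
(3) (disjoint): Farida ∉ Planning.
(8) (exactly one): Dilnoza ∈ Planning.
(3) (disjoint): Dilnoza ∉ Ops.
(6): Dilnoza ∈ Marketing.
Suppose Elif ∈ Ops: no assignment then satisfies all the clues, so Elif ∉ Ops.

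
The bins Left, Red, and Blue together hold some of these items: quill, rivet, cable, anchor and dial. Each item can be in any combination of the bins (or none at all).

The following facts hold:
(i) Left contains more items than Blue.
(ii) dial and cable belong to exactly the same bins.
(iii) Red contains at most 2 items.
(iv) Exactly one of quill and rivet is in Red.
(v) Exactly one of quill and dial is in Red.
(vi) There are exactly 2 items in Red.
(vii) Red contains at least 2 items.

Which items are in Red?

Red = {anchor, quill}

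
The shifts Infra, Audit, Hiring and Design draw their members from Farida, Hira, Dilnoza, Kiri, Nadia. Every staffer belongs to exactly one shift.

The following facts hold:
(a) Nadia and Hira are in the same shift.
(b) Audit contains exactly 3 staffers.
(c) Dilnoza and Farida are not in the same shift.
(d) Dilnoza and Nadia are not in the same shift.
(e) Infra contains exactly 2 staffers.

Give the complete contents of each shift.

Infra = {Dilnoza, Kiri}; Audit = {Farida, Hira, Nadia}; Hiring = {}; Design = {}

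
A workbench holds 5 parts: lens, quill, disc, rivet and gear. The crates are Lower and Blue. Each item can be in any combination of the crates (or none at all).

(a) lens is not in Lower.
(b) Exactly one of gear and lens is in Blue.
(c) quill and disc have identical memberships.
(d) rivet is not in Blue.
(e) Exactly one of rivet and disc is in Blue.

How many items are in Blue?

3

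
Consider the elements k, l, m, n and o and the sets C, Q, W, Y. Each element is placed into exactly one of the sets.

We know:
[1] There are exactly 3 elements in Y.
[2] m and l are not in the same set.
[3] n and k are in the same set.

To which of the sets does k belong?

k: Y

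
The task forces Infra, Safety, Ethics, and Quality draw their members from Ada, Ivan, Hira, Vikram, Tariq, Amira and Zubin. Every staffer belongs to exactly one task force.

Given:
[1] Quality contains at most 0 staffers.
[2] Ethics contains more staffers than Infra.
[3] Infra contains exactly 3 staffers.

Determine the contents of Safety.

Safety = {}

(1): Quality already has 0, so the rest are out.
Suppose Ada ∈ Safety: no assignment then satisfies all the clues, so Ada ∉ Safety.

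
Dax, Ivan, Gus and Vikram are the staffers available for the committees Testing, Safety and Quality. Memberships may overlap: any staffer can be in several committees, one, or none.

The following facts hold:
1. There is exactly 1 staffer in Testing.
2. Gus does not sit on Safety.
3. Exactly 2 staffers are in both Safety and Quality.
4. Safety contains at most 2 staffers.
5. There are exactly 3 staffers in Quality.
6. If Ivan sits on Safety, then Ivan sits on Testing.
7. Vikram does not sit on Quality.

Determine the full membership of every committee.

Testing = {Ivan}; Safety = {Dax, Ivan}; Quality = {Dax, Gus, Ivan}

From (2): Gus ∉ Safety.
From (7): Vikram ∉ Quality.
(5): only 3 candidates remain for Quality, so all are in.
Suppose Dax ∈ Testing: no assignment then satisfies all the clues, so Dax ∉ Testing.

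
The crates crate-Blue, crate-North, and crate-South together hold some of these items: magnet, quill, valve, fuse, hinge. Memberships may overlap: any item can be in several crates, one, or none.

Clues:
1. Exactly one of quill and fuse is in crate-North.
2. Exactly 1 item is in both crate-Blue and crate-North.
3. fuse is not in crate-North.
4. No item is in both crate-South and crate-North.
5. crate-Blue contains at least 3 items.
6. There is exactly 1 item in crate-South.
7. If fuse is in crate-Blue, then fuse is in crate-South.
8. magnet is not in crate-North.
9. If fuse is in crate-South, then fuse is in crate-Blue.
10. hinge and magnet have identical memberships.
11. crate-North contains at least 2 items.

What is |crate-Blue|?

From (3): fuse ∉ crate-North.
From (8): magnet ∉ crate-North.
(1) (exactly one): quill ∈ crate-North.
(4) (disjoint): quill ∉ crate-South.
(10): hinge matches magnet: hinge ∉ crate-North.
(11): only 2 candidates remain for crate-North, so all are in.
(4) (disjoint): valve ∉ crate-South.
Suppose magnet ∉ crate-Blue: no assignment then satisfies all the clues, so magnet ∈ crate-Blue.

4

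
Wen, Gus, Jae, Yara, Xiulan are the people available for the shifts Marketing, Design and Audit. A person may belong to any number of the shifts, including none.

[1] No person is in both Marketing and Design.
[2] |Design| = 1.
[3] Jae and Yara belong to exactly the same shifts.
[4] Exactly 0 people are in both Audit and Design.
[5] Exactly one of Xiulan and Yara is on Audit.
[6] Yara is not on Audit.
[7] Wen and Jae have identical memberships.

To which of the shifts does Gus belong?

Gus: Design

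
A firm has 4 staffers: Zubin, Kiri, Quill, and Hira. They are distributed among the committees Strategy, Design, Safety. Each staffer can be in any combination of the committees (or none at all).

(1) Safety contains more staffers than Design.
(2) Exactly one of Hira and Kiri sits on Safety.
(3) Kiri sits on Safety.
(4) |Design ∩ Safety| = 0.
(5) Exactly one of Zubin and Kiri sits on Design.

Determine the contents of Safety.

Safety = {Kiri, Quill}

From (3): Kiri ∈ Safety.
(2) (exactly one): Hira ∉ Safety.
Suppose Zubin ∈ Safety: no assignment then satisfies all the clues, so Zubin ∉ Safety.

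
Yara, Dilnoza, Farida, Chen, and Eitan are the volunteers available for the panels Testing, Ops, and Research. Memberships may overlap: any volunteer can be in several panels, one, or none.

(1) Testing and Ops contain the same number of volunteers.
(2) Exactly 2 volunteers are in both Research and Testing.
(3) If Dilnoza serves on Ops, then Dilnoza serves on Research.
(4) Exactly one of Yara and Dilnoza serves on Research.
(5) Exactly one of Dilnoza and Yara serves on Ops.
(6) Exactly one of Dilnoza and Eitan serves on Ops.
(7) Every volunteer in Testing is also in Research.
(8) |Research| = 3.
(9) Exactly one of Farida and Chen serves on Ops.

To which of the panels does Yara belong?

Yara: none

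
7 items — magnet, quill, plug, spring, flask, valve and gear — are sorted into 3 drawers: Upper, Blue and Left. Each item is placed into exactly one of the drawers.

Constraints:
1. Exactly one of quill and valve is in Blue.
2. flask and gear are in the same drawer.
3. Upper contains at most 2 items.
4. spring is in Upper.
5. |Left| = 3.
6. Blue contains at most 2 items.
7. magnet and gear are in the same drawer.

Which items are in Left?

Left = {flask, gear, magnet}

From (4): spring ∈ Upper.
Suppose magnet ∉ Left: no assignment then satisfies all the clues, so magnet ∈ Left.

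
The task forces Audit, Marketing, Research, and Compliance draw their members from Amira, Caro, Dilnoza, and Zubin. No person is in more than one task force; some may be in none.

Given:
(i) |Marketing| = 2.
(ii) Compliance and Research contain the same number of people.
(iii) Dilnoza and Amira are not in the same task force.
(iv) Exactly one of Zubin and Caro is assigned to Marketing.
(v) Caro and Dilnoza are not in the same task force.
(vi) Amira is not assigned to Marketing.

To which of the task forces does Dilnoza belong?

Dilnoza: Marketing

From (vi): Amira ∉ Marketing.
Suppose Dilnoza ∈ Audit: no assignment then satisfies all the clues, so Dilnoza ∉ Audit.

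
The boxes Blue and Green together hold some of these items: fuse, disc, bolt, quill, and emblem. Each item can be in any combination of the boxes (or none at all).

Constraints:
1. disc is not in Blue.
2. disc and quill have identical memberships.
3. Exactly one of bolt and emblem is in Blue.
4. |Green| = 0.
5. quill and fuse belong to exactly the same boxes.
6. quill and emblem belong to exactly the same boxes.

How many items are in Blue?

From (1): disc ∉ Blue.
(2): quill matches disc: quill ∉ Blue.
(4): Green already has 0, so the rest are out.
(5): fuse matches quill: fuse ∉ Blue.
(6): emblem matches quill: emblem ∉ Blue.
(3) (exactly one): bolt ∈ Blue.

1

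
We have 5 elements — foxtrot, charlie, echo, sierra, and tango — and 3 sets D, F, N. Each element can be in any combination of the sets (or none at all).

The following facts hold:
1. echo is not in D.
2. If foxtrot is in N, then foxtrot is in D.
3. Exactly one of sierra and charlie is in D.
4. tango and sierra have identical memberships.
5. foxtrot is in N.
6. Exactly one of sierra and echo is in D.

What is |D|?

From (1): echo ∉ D.
From (5): foxtrot ∈ N.
(2): foxtrot ∈ D.
(6) (exactly one): sierra ∈ D.
(3) (exactly one): charlie ∉ D.
(4): tango matches sierra: tango ∈ D.

3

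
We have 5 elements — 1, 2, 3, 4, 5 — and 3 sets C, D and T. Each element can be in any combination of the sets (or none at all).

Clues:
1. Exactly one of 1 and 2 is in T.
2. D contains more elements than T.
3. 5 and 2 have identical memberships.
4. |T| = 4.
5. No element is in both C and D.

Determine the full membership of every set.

C = {}; D = {1, 2, 3, 4, 5}; T = {2, 3, 4, 5}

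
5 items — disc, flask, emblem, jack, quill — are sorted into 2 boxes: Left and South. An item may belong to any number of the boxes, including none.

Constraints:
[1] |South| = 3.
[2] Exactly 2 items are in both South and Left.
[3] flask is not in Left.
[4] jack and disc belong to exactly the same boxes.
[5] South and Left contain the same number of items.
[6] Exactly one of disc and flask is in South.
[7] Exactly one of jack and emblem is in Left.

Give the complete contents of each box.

Left = {disc, jack, quill}; South = {disc, emblem, jack}

From (3): flask ∉ Left.
Suppose disc ∉ Left: no assignment then satisfies all the clues, so disc ∈ Left.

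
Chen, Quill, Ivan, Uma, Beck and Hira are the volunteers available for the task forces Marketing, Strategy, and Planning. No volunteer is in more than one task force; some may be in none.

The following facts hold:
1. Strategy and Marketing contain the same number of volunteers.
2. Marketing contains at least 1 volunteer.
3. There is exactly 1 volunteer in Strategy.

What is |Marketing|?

1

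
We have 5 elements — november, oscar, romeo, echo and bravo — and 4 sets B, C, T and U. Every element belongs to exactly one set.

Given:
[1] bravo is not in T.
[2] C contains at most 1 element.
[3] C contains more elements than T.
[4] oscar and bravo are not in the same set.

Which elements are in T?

T = {}

From (1): bravo ∉ T.
Suppose november ∈ T: no assignment then satisfies all the clues, so november ∉ T.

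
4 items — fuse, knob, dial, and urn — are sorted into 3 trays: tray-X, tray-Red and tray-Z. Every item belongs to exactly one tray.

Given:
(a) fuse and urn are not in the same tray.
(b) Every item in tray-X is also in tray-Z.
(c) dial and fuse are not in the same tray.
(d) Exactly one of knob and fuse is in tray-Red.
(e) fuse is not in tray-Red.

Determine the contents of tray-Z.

tray-Z = {fuse}

From (e): fuse ∉ tray-Red.
(d) (exactly one): knob ∈ tray-Red.
Suppose fuse ∉ tray-Z: no assignment then satisfies all the clues, so fuse ∈ tray-Z.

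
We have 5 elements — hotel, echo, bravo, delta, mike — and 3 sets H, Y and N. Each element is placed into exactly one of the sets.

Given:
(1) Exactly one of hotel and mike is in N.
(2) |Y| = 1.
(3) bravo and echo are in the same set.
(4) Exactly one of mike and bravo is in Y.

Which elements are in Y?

Y = {mike}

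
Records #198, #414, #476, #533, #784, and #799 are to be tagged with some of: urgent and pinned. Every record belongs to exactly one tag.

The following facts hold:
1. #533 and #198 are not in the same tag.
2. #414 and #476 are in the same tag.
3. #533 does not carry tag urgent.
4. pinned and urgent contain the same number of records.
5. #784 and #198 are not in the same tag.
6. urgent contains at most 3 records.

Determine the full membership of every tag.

urgent = {#198, #414, #476}; pinned = {#533, #784, #799}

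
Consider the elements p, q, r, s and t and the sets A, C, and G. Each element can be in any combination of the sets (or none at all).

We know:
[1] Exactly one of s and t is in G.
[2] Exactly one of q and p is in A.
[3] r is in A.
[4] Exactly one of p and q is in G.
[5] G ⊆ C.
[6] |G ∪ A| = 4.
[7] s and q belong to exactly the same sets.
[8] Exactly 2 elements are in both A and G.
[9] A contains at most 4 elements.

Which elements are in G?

G = {q, s}

From (3): r ∈ A.
Suppose p ∈ G: no assignment then satisfies all the clues, so p ∉ G.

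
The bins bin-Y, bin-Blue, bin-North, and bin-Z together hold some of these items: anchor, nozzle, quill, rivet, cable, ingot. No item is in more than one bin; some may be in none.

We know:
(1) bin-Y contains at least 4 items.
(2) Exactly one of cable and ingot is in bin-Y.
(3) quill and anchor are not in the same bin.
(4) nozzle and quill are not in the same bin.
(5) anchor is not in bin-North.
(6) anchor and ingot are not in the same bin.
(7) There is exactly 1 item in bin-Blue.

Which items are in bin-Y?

bin-Y = {anchor, cable, nozzle, rivet}

From (5): anchor ∉ bin-North.
Suppose anchor ∉ bin-Y: no assignment then satisfies all the clues, so anchor ∈ bin-Y.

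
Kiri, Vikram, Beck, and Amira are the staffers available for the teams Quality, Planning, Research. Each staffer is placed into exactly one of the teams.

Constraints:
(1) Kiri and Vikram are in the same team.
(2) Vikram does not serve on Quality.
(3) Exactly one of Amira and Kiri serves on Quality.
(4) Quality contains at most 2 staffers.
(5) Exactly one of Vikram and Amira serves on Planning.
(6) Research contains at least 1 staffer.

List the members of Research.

From (2): Vikram ∉ Quality.
(1): Kiri matches Vikram: Kiri ∉ Quality.
(3) (exactly one): Amira ∈ Quality.
(5) (exactly one): Vikram ∈ Planning.
(1): Kiri matches Vikram: Kiri ∈ Planning.
(6): only 1 candidates remain for Research, so all are in.

Research = {Beck}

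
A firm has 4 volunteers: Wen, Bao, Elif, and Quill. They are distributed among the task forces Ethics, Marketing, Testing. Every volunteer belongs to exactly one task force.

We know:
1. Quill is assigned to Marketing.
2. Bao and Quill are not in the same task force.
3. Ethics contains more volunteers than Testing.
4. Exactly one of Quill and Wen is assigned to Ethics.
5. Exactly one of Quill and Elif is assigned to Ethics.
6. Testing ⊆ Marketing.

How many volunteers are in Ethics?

3

From (1): Quill ∈ Marketing.
(2): Bao ∉ Marketing.
(4) (exactly one): Wen ∈ Ethics.
(5) (exactly one): Elif ∈ Ethics.
(6) contrapositive: Bao ∉ Testing.
Only one task force left: Bao ∈ Ethics.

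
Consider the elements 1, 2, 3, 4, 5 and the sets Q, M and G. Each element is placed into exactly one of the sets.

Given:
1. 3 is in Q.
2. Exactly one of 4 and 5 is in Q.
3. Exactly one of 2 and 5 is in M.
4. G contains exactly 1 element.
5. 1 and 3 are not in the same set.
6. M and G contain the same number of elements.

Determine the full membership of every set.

Q = {2, 3, 4}; M = {5}; G = {1}

From (1): 3 ∈ Q.
(5): 1 ∉ Q.
Suppose 1 ∈ M: no assignment then satisfies all the clues, so 1 ∉ M.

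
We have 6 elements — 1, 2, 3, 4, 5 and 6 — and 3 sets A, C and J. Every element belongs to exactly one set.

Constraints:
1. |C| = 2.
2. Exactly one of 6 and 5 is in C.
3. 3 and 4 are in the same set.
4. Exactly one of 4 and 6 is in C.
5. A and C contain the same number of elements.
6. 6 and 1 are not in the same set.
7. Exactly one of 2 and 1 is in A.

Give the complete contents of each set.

A = {1, 5}; C = {2, 6}; J = {3, 4}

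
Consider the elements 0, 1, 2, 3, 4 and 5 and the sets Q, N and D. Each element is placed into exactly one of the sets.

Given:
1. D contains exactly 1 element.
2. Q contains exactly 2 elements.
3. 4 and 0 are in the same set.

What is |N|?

3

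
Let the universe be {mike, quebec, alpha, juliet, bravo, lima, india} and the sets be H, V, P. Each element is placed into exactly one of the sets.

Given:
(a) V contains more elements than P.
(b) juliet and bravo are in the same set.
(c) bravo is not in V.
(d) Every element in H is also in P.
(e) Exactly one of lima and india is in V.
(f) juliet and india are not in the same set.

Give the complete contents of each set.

H = {}; V = {alpha, india, mike, quebec}; P = {bravo, juliet, lima}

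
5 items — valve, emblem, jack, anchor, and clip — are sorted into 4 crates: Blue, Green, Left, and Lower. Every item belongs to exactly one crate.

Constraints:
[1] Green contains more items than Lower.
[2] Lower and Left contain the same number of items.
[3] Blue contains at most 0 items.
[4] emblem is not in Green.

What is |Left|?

From (4): emblem ∉ Green.
(3): Blue already has 0, so the rest are out.

1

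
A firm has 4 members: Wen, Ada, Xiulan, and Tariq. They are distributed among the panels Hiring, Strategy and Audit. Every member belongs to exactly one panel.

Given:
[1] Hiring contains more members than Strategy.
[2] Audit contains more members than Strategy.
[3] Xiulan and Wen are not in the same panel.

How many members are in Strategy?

0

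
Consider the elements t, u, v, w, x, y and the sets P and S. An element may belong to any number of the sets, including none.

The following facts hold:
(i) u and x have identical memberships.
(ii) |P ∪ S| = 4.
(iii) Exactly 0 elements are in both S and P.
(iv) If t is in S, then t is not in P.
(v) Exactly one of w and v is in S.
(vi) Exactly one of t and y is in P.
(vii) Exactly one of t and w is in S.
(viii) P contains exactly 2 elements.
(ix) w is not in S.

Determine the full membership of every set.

From (ix): w ∉ S.
(v) (exactly one): v ∈ S.
(vii) (exactly one): t ∈ S.
(iv): t ∉ P.
(vi) (exactly one): y ∈ P.
Suppose u ∈ P: no assignment then satisfies all the clues, so u ∉ P.

P = {w, y}; S = {t, v}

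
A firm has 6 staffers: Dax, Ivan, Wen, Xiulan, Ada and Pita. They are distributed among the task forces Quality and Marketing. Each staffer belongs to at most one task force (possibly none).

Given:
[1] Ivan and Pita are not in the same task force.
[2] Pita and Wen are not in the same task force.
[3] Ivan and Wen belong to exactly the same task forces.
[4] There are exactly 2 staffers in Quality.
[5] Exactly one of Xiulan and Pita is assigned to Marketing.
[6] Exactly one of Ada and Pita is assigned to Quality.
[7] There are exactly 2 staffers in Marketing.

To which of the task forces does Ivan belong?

Ivan: none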